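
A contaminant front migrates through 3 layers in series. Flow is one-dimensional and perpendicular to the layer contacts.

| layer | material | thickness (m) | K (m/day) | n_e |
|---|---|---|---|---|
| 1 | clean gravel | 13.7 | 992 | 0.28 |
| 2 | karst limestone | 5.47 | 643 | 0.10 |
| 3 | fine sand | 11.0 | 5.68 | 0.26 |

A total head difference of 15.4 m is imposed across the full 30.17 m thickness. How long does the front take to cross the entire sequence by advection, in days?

0.921

With flow normal to the layers, continuity requires the same specific discharge q through every layer.
Σ(b_i/K_i) = 13.7/992 + 5.47/643 + 11.0/5.68 = 1.959 d.
q = Δh / Σ(b_i/K_i) = 15.4 / 1.959 = 7.861 m/day.
In each layer the seepage velocity is v_i = q/n_i, so the layer transit time is t_i = b_i·n_i / q:
  layer 1 (clean gravel): t_1 = 13.7 × 0.28 / 7.861 = 0.4880 d
  layer 2 (karst limestone): t_2 = 5.47 × 0.10 / 7.861 = 0.06958 d
  layer 3 (fine sand): t_3 = 11.0 × 0.26 / 7.861 = 0.3638 d
Total t = Σ t_i = 0.9213 days.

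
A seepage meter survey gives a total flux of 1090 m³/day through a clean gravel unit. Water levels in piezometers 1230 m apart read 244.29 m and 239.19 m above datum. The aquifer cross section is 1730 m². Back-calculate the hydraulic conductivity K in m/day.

152

Hydraulic gradient i = (244.29 − 239.19) / 1230 = 5.1 / 1230 = 0.004146.
From Q = K·A·i, K = Q / (A·i) = 1090 / (1730 × 0.004146) = 152.0 m/day.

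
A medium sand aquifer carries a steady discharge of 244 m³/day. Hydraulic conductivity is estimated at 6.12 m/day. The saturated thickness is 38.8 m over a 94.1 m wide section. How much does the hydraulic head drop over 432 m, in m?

Cross-sectional area A = 94.1 × 38.8 = 3651 m².
From Q = K·A·i, i = Q / (K·A) = 244 / (6.120 × 3651) = 0.01092.
Head loss Δh = i · L = 0.01092 × 432 = 4.717 m.

4.72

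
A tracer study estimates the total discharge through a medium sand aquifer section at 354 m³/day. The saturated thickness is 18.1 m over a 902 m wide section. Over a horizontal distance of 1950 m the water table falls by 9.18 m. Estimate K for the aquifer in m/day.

4.61

Cross-sectional area A = 902 × 18.1 = 16326 m².
Hydraulic gradient i = Δh / L = 9.18 / 1950 = 0.004708.
From Q = K·A·i, K = Q / (A·i) = 354 / (16326 × 0.004708) = 4.606 m/day.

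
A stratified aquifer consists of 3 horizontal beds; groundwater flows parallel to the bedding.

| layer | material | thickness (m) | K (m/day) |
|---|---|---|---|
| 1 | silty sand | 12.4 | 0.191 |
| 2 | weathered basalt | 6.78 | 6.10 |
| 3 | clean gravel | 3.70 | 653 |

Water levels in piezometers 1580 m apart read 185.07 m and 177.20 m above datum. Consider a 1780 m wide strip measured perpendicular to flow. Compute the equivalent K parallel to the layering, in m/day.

Flow is parallel to layering, so each bed carries its own Darcy discharge and the transmissivities add.
Σ(K_i·b_i) = 0.191×12.4 + 6.10×6.78 + 653×3.70 = 2460 m²/day.
Total thickness b = 22.88 m, so K_eq = Σ(K_i·b_i)/b = 107.5 m/day.

108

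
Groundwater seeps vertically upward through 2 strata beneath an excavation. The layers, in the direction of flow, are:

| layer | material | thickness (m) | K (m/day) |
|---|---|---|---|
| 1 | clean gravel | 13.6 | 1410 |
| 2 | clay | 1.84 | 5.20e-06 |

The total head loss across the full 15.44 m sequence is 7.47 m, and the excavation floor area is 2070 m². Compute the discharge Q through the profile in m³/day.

Flow is perpendicular to layering, so the layers act in series and the equivalent K is the thickness-weighted harmonic mean.
Total thickness L = 13.6 + 1.84 = 15.44 m.
Σ(b_i/K_i) = 13.6/1410 + 1.84/5.20e-06 = 3.538e+05 d.
K_eq = L / Σ(b_i/K_i) = 15.44 / 3.538e+05 = 4.363e-05 m/day.
Q = K_eq · A · (Δh/L) = 4.363e-05 × 2070 × (7.47/15.44) = 0.04370 m³/day.

0.0437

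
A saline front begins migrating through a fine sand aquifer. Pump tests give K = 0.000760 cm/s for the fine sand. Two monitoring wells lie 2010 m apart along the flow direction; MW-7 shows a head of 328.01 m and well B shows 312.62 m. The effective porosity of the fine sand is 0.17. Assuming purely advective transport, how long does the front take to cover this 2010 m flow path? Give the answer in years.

Convert K: 0.000760 cm/s × 864 = 0.6566 m/day.
Hydraulic gradient i = (328.01 − 312.62) / 2010 = 15.39 / 2010 = 0.007657.
Darcy flux q = K · i = 0.6566 × 0.007657 = 0.005028 m/day.
Seepage velocity v = q / n_e = 0.005028 / 0.17 = 0.02957 m/day.
Travel time t = L / v = 2010 / 0.02957 = 67963 days = 186.1 years.

186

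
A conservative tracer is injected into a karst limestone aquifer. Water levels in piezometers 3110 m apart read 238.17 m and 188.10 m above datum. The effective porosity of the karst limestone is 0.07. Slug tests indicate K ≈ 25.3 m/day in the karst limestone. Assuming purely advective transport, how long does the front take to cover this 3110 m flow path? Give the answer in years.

1.46

Hydraulic gradient i = (238.17 − 188.10) / 3110 = 50.07 / 3110 = 0.01610.
Darcy flux q = K · i = 25.30 × 0.01610 = 0.4073 m/day.
Seepage velocity v = q / n_e = 0.4073 / 0.07 = 5.819 m/day.
Travel time t = L / v = 3110 / 5.819 = 534.5 days = 1.463 years.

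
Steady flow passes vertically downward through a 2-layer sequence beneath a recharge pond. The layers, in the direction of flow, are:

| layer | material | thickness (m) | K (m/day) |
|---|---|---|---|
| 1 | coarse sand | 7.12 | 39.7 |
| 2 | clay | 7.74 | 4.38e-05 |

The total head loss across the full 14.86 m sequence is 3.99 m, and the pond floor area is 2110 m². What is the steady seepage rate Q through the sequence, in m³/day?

Flow is perpendicular to layering, so the layers act in series and the equivalent K is the thickness-weighted harmonic mean.
Total thickness L = 7.12 + 7.74 = 14.86 m.
Σ(b_i/K_i) = 7.12/39.7 + 7.74/4.38e-05 = 1.767e+05 d.
K_eq = L / Σ(b_i/K_i) = 14.86 / 1.767e+05 = 8.409e-05 m/day.
Q = K_eq · A · (Δh/L) = 8.409e-05 × 2110 × (3.99/14.86) = 0.04764 m³/day.

0.0476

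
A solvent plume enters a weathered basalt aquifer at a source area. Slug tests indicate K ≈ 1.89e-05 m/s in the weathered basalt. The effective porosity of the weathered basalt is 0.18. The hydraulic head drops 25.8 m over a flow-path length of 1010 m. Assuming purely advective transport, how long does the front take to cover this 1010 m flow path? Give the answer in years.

11.9

Convert K: 1.89e-05 m/s × 86400 = 1.633 m/day.
Hydraulic gradient i = Δh / L = 25.8 / 1010 = 0.02554.
Darcy flux q = K · i = 1.633 × 0.02554 = 0.04171 m/day.
Seepage velocity v = q / n_e = 0.04171 / 0.18 = 0.2317 m/day.
Travel time t = L / v = 1010 / 0.2317 = 4358 days = 11.93 years.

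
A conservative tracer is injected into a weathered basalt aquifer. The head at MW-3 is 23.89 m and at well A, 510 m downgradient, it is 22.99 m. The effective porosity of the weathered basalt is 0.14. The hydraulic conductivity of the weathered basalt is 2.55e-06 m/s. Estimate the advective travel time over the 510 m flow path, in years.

503

Convert K: 2.55e-06 m/s × 86400 = 0.2203 m/day.
Hydraulic gradient i = (23.89 − 22.99) / 510 = 0.9 / 510 = 0.001765.
Darcy flux q = K · i = 0.2203 × 0.001765 = 0.0003888 m/day.
Seepage velocity v = q / n_e = 0.0003888 / 0.14 = 0.002777 m/day.
Travel time t = L / v = 510 / 0.002777 = 1.836e+05 days = 502.8 years.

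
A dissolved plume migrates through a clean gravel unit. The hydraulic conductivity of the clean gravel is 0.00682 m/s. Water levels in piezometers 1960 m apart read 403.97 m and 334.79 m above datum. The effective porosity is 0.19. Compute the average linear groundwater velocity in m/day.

109

Convert K: 0.00682 m/s × 86400 = 589.2 m/day.
Hydraulic gradient i = (403.97 − 334.79) / 1960 = 69.18 / 1960 = 0.03530.
Darcy flux q = K · i = 589.2 × 0.03530 = 20.80 m/day.
Seepage velocity v = q / n_e = 20.80 / 0.19 = 109.5 m/day.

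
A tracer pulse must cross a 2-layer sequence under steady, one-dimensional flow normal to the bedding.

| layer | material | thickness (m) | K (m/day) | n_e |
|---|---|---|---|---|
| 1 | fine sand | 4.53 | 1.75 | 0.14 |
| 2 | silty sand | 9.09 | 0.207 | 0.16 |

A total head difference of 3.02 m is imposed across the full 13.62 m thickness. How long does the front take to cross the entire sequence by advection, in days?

With flow normal to the layers, continuity requires the same specific discharge q through every layer.
Σ(b_i/K_i) = 4.53/1.75 + 9.09/0.207 = 46.50 d.
q = Δh / Σ(b_i/K_i) = 3.02 / 46.50 = 0.06494 m/day.
In each layer the seepage velocity is v_i = q/n_i, so the layer transit time is t_i = b_i·n_i / q:
  layer 1 (fine sand): t_1 = 4.53 × 0.14 / 0.06494 = 9.765 d
  layer 2 (silty sand): t_2 = 9.09 × 0.16 / 0.06494 = 22.39 d
Total t = Σ t_i = 32.16 days.

32.2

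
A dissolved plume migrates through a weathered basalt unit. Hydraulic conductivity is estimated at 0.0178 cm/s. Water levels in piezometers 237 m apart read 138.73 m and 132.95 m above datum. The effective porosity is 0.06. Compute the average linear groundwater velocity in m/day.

6.25

Convert K: 0.0178 cm/s × 864 = 15.38 m/day.
Hydraulic gradient i = (138.73 − 132.95) / 237 = 5.78 / 237 = 0.02439.
Darcy flux q = K · i = 15.38 × 0.02439 = 0.3751 m/day.
Seepage velocity v = q / n_e = 0.3751 / 0.06 = 6.251 m/day.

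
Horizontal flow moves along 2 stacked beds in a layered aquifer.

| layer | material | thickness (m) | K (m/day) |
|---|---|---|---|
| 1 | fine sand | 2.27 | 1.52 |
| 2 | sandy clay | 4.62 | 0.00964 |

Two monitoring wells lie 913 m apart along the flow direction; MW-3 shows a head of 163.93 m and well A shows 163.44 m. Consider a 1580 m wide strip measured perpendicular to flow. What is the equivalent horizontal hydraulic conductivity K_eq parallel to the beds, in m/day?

0.507

Flow is parallel to layering, so each bed carries its own Darcy discharge and the transmissivities add.
Σ(K_i·b_i) = 1.52×2.27 + 0.00964×4.62 = 3.495 m²/day.
Total thickness b = 6.890 m, so K_eq = Σ(K_i·b_i)/b = 0.5072 m/day.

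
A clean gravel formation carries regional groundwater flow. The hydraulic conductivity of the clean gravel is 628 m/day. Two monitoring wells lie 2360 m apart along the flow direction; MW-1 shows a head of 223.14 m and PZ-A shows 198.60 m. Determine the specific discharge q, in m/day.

Hydraulic gradient i = (223.14 − 198.60) / 2360 = 24.54 / 2360 = 0.01040.
Specific discharge q = K · i = 628.0 × 0.01040 = 6.530 m/day.

6.53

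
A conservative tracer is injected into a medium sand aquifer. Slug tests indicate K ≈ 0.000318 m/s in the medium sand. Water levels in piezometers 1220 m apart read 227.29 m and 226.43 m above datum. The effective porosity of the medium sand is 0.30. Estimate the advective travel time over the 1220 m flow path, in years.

Convert K: 0.000318 m/s × 86400 = 27.48 m/day.
Hydraulic gradient i = (227.29 − 226.43) / 1220 = 0.86 / 1220 = 0.0007049.
Darcy flux q = K · i = 27.48 × 0.0007049 = 0.01937 m/day.
Seepage velocity v = q / n_e = 0.01937 / 0.30 = 0.06456 m/day.
Travel time t = L / v = 1220 / 0.06456 = 18897 days = 51.74 years.

51.7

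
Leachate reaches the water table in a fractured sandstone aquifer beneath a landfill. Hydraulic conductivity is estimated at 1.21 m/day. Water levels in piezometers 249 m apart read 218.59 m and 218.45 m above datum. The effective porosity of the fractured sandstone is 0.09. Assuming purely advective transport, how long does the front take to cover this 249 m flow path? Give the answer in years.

Hydraulic gradient i = (218.59 − 218.45) / 249 = 0.14 / 249 = 0.0005622.
Darcy flux q = K · i = 1.210 × 0.0005622 = 0.0006803 m/day.
Seepage velocity v = q / n_e = 0.0006803 / 0.09 = 0.007559 m/day.
Travel time t = L / v = 249 / 0.007559 = 32940 days = 90.19 years.

90.2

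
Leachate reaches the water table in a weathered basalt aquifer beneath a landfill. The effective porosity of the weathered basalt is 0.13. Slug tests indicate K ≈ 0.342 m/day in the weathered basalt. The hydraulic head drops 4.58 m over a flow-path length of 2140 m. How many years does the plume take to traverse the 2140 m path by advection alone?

Hydraulic gradient i = Δh / L = 4.58 / 2140 = 0.002140.
Darcy flux q = K · i = 0.3420 × 0.002140 = 0.0007319 m/day.
Seepage velocity v = q / n_e = 0.0007319 / 0.13 = 0.005630 m/day.
Travel time t = L / v = 2140 / 0.005630 = 3.801e+05 days = 1041 years.

1040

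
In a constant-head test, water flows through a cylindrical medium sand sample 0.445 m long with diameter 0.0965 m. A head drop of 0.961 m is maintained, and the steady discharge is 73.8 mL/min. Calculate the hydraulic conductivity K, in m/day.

Cross-sectional area A = π·(d/2)² = π × (0.0965/2)² = 0.007314 m².
Convert discharge: 73.8 mL/min = 1.230e-06 m³/s.
Darcy's law rearranged: K = Q·L / (A·Δh) = 1.230e-06 × 0.445 / (0.007314 × 0.961) = 7.787e-05 m/s = 6.728 m/day.

6.73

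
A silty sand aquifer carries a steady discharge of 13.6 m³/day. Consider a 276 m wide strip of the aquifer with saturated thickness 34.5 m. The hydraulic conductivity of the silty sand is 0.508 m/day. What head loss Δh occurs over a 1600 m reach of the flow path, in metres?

Cross-sectional area A = 276 × 34.5 = 9522 m².
From Q = K·A·i, i = Q / (K·A) = 13.6 / (0.5080 × 9522) = 0.002812.
Head loss Δh = i · L = 0.002812 × 1600 = 4.498 m.

4.50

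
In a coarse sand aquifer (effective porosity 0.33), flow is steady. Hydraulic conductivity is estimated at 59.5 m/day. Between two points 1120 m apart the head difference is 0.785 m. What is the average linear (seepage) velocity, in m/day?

0.126

Hydraulic gradient i = Δh / L = 0.785 / 1120 = 0.0007009.
Darcy flux q = K · i = 59.50 × 0.0007009 = 0.04170 m/day.
Seepage velocity v = q / n_e = 0.04170 / 0.33 = 0.1264 m/day.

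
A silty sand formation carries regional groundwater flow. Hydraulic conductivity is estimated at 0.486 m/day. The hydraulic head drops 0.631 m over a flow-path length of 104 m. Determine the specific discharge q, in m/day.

Hydraulic gradient i = Δh / L = 0.631 / 104 = 0.006067.
Specific discharge q = K · i = 0.4860 × 0.006067 = 0.002949 m/day.

0.00295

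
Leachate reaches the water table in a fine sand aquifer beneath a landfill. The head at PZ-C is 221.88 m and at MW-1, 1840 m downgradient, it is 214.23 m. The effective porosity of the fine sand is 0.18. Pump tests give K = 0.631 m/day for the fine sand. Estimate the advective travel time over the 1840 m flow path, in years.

Hydraulic gradient i = (221.88 − 214.23) / 1840 = 7.65 / 1840 = 0.004158.
Darcy flux q = K · i = 0.6310 × 0.004158 = 0.002623 m/day.
Seepage velocity v = q / n_e = 0.002623 / 0.18 = 0.01457 m/day.
Travel time t = L / v = 1840 / 0.01457 = 1.262e+05 days = 345.6 years.

346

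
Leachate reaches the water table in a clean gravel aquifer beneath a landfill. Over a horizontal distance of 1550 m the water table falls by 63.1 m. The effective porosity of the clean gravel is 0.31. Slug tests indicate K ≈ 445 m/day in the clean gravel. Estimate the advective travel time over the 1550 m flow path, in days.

26.5

Hydraulic gradient i = Δh / L = 63.1 / 1550 = 0.04071.
Darcy flux q = K · i = 445.0 × 0.04071 = 18.12 m/day.
Seepage velocity v = q / n_e = 18.12 / 0.31 = 58.44 m/day.
Travel time t = L / v = 1550 / 58.44 = 26.52 days.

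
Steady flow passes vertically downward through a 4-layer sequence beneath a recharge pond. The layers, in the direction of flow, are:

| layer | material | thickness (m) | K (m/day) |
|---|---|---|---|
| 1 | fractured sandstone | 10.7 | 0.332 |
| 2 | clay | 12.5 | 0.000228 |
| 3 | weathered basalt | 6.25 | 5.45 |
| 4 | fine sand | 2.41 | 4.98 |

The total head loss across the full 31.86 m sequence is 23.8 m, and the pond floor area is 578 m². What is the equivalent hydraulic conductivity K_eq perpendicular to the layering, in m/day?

Flow is perpendicular to layering, so the layers act in series and the equivalent K is the thickness-weighted harmonic mean.
Total thickness L = 10.7 + 12.5 + 6.25 + 2.41 = 31.86 m.
Σ(b_i/K_i) = 10.7/0.332 + 12.5/0.000228 + 6.25/5.45 + 2.41/4.98 = 54858 d.
K_eq = L / Σ(b_i/K_i) = 31.86 / 54858 = 0.0005808 m/day.

0.000581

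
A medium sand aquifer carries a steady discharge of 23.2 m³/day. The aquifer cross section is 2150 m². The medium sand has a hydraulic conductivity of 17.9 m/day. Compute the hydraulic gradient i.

From Q = K·A·i, i = Q / (K·A) = 23.2 / (17.90 × 2150) = 0.0006028.

0.000603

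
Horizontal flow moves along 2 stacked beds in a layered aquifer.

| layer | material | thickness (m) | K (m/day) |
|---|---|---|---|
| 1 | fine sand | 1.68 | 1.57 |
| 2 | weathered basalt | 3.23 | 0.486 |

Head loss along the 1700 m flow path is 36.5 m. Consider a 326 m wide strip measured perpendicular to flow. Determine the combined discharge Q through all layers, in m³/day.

29.4

Flow is parallel to layering, so each bed carries its own Darcy discharge and the transmissivities add.
Σ(K_i·b_i) = 1.57×1.68 + 0.486×3.23 = 4.207 m²/day.
Hydraulic gradient i = Δh / L = 36.5 / 1700 = 0.02147.
Q = Σ(K_i·b_i) · W · i = 4.207 × 326 × 0.02147 = 29.45 m³/day.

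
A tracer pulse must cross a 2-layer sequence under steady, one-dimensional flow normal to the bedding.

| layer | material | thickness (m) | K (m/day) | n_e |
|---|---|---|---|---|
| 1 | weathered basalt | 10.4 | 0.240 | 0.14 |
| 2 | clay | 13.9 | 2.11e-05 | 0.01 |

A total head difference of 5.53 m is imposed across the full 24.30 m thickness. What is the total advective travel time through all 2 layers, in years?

520

With flow normal to the layers, continuity requires the same specific discharge q through every layer.
Σ(b_i/K_i) = 10.4/0.240 + 13.9/2.11e-05 = 6.588e+05 d.
q = Δh / Σ(b_i/K_i) = 5.53 / 6.588e+05 = 8.394e-06 m/day.
In each layer the seepage velocity is v_i = q/n_i, so the layer transit time is t_i = b_i·n_i / q:
  layer 1 (weathered basalt): t_1 = 10.4 × 0.14 / 8.394e-06 = 1.735e+05 d
  layer 2 (clay): t_2 = 13.9 × 0.01 / 8.394e-06 = 16560 d
Total t = Σ t_i = 1.900e+05 days = 520.2 years.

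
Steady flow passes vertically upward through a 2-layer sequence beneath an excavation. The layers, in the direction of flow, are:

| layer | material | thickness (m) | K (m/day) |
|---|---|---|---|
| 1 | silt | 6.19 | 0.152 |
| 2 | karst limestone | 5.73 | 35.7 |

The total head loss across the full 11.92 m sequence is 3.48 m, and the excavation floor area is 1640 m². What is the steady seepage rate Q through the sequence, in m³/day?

Flow is perpendicular to layering, so the layers act in series and the equivalent K is the thickness-weighted harmonic mean.
Total thickness L = 6.19 + 5.73 = 11.92 m.
Σ(b_i/K_i) = 6.19/0.152 + 5.73/35.7 = 40.88 d.
K_eq = L / Σ(b_i/K_i) = 11.92 / 40.88 = 0.2916 m/day.
Q = K_eq · A · (Δh/L) = 0.2916 × 1640 × (3.48/11.92) = 139.6 m³/day.

140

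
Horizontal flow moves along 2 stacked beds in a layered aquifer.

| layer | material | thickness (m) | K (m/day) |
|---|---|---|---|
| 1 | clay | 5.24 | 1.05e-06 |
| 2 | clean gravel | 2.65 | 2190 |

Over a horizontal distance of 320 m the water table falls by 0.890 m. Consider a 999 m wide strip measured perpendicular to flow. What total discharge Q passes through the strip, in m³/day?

Flow is parallel to layering, so each bed carries its own Darcy discharge and the transmissivities add.
Σ(K_i·b_i) = 1.05e-06×5.24 + 2190×2.65 = 5804 m²/day.
Hydraulic gradient i = Δh / L = 0.890 / 320 = 0.002781.
Q = Σ(K_i·b_i) · W · i = 5804 × 999 × 0.002781 = 16125 m³/day.

16100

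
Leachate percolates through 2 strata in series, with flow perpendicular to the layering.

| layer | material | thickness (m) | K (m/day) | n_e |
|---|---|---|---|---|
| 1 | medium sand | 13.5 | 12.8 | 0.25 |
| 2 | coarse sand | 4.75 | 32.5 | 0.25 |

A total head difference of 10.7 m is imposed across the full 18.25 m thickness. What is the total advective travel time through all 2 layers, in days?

With flow normal to the layers, continuity requires the same specific discharge q through every layer.
Σ(b_i/K_i) = 13.5/12.8 + 4.75/32.5 = 1.201 d.
q = Δh / Σ(b_i/K_i) = 10.7 / 1.201 = 8.910 m/day.
In each layer the seepage velocity is v_i = q/n_i, so the layer transit time is t_i = b_i·n_i / q:
  layer 1 (medium sand): t_1 = 13.5 × 0.25 / 8.910 = 0.3788 d
  layer 2 (coarse sand): t_2 = 4.75 × 0.25 / 8.910 = 0.1333 d
Total t = Σ t_i = 0.5120 days.

0.512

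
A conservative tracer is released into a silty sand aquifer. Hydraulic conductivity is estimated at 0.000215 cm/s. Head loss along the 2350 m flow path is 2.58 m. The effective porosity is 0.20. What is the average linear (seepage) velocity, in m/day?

Convert K: 0.000215 cm/s × 864 = 0.1858 m/day.
Hydraulic gradient i = Δh / L = 2.58 / 2350 = 0.001098.
Darcy flux q = K · i = 0.1858 × 0.001098 = 0.0002039 m/day.
Seepage velocity v = q / n_e = 0.0002039 / 0.20 = 0.001020 m/day.

0.00102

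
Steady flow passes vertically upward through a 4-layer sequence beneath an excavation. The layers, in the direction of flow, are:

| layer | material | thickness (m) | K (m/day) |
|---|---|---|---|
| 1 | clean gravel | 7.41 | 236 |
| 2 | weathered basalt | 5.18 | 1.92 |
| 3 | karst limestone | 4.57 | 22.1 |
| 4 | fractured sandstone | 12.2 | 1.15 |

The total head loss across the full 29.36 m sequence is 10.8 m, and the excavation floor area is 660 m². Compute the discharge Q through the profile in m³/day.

Flow is perpendicular to layering, so the layers act in series and the equivalent K is the thickness-weighted harmonic mean.
Total thickness L = 7.41 + 5.18 + 4.57 + 12.2 = 29.36 m.
Σ(b_i/K_i) = 7.41/236 + 5.18/1.92 + 4.57/22.1 + 12.2/1.15 = 13.54 d.
K_eq = L / Σ(b_i/K_i) = 29.36 / 13.54 = 2.168 m/day.
Q = K_eq · A · (Δh/L) = 2.168 × 660 × (10.8/29.36) = 526.3 m³/day.

526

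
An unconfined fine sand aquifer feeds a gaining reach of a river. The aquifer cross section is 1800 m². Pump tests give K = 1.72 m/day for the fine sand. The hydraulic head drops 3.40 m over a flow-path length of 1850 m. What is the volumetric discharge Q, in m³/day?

Hydraulic gradient i = Δh / L = 3.40 / 1850 = 0.001838.
Darcy's law: Q = K · A · i = 1.720 × 1800 × 0.001838 = 5.690 m³/day.

5.69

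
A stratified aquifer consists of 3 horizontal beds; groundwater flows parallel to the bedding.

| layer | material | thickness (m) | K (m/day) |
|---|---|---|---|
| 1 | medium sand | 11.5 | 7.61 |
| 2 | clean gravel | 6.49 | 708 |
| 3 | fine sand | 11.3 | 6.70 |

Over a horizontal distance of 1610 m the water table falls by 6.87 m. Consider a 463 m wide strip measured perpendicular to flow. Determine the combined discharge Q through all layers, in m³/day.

Flow is parallel to layering, so each bed carries its own Darcy discharge and the transmissivities add.
Σ(K_i·b_i) = 7.61×11.5 + 708×6.49 + 6.70×11.3 = 4758 m²/day.
Hydraulic gradient i = Δh / L = 6.87 / 1610 = 0.004267.
Q = Σ(K_i·b_i) · W · i = 4758 × 463 × 0.004267 = 9400 m³/day.

9400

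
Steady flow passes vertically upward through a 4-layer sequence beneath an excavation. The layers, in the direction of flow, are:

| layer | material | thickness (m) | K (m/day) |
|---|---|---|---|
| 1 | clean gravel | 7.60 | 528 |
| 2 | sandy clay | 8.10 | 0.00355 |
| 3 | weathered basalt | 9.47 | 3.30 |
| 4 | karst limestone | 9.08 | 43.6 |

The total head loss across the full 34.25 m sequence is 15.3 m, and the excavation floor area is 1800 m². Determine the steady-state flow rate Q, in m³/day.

Flow is perpendicular to layering, so the layers act in series and the equivalent K is the thickness-weighted harmonic mean.
Total thickness L = 7.60 + 8.10 + 9.47 + 9.08 = 34.25 m.
Σ(b_i/K_i) = 7.60/528 + 8.10/0.00355 + 9.47/3.30 + 9.08/43.6 = 2285 d.
K_eq = L / Σ(b_i/K_i) = 34.25 / 2285 = 0.01499 m/day.
Q = K_eq · A · (Δh/L) = 0.01499 × 1800 × (15.3/34.25) = 12.05 m³/day.

12.1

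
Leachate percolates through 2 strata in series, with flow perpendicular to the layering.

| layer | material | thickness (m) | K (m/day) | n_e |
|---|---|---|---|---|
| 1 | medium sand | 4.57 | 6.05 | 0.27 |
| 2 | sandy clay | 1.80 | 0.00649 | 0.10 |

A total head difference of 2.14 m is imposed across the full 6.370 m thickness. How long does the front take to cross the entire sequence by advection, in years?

0.503

With flow normal to the layers, continuity requires the same specific discharge q through every layer.
Σ(b_i/K_i) = 4.57/6.05 + 1.80/0.00649 = 278.1 d.
q = Δh / Σ(b_i/K_i) = 2.14 / 278.1 = 0.007695 m/day.
In each layer the seepage velocity is v_i = q/n_i, so the layer transit time is t_i = b_i·n_i / q:
  layer 1 (medium sand): t_1 = 4.57 × 0.27 / 0.007695 = 160.4 d
  layer 2 (sandy clay): t_2 = 1.80 × 0.10 / 0.007695 = 23.39 d
Total t = Σ t_i = 183.7 days = 0.5031 years.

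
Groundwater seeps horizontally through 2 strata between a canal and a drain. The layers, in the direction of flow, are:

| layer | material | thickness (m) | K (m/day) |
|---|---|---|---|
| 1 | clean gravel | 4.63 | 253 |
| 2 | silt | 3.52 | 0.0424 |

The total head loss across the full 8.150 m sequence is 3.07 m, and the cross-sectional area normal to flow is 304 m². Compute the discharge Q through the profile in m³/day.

Flow is perpendicular to layering, so the layers act in series and the equivalent K is the thickness-weighted harmonic mean.
Total thickness L = 4.63 + 3.52 = 8.150 m.
Σ(b_i/K_i) = 4.63/253 + 3.52/0.0424 = 83.04 d.
K_eq = L / Σ(b_i/K_i) = 8.150 / 83.04 = 0.09815 m/day.
Q = K_eq · A · (Δh/L) = 0.09815 × 304 × (3.07/8.150) = 11.24 m³/day.

11.2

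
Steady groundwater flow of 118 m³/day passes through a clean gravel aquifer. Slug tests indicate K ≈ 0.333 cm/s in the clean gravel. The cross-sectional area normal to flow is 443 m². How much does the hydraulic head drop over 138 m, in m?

Convert K: 0.333 cm/s × 864 = 287.7 m/day.
From Q = K·A·i, i = Q / (K·A) = 118 / (287.7 × 443.0) = 0.0009258.
Head loss Δh = i · L = 0.0009258 × 138 = 0.1278 m.

0.128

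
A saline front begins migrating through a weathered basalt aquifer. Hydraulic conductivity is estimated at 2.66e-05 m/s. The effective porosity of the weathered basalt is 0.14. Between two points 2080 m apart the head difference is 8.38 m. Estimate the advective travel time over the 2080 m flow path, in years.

86.1

Convert K: 2.66e-05 m/s × 86400 = 2.298 m/day.
Hydraulic gradient i = Δh / L = 8.38 / 2080 = 0.004029.
Darcy flux q = K · i = 2.298 × 0.004029 = 0.009259 m/day.
Seepage velocity v = q / n_e = 0.009259 / 0.14 = 0.06614 m/day.
Travel time t = L / v = 2080 / 0.06614 = 31450 days = 86.10 years.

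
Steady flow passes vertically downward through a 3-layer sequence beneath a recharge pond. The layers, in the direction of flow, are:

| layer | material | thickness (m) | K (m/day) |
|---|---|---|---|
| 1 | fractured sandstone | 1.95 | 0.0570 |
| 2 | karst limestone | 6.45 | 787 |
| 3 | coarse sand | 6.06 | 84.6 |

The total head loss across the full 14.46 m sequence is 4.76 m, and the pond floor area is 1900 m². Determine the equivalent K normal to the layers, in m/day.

Flow is perpendicular to layering, so the layers act in series and the equivalent K is the thickness-weighted harmonic mean.
Total thickness L = 1.95 + 6.45 + 6.06 = 14.46 m.
Σ(b_i/K_i) = 1.95/0.0570 + 6.45/787 + 6.06/84.6 = 34.29 d.
K_eq = L / Σ(b_i/K_i) = 14.46 / 34.29 = 0.4217 m/day.

0.422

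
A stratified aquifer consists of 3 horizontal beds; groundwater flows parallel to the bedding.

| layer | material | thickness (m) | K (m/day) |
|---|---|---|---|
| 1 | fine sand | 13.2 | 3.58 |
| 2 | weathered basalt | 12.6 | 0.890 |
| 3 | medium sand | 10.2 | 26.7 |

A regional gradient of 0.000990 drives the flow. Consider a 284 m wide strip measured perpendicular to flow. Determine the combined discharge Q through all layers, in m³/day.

93.0

Flow is parallel to layering, so each bed carries its own Darcy discharge and the transmissivities add.
Σ(K_i·b_i) = 3.58×13.2 + 0.890×12.6 + 26.7×10.2 = 330.8 m²/day.
Hydraulic gradient i = 0.000990.
Q = Σ(K_i·b_i) · W · i = 330.8 × 284 × 0.0009900 = 93.01 m³/day.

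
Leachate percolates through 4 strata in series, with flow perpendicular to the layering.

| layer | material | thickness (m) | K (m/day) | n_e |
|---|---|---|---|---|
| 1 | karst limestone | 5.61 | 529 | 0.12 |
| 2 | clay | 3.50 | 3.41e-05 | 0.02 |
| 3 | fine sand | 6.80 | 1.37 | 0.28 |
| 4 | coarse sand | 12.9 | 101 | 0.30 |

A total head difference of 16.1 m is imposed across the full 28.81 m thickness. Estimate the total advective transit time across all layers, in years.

With flow normal to the layers, continuity requires the same specific discharge q through every layer.
Σ(b_i/K_i) = 5.61/529 + 3.50/3.41e-05 + 6.80/1.37 + 12.9/101 = 1.026e+05 d.
q = Δh / Σ(b_i/K_i) = 16.1 / 1.026e+05 = 0.0001569 m/day.
In each layer the seepage velocity is v_i = q/n_i, so the layer transit time is t_i = b_i·n_i / q:
  layer 1 (karst limestone): t_1 = 5.61 × 0.12 / 0.0001569 = 4292 d
  layer 2 (clay): t_2 = 3.50 × 0.02 / 0.0001569 = 446.3 d
  layer 3 (fine sand): t_3 = 6.80 × 0.28 / 0.0001569 = 12139 d
  layer 4 (coarse sand): t_4 = 12.9 × 0.30 / 0.0001569 = 24673 d
Total t = Σ t_i = 41550 days = 113.8 years.

114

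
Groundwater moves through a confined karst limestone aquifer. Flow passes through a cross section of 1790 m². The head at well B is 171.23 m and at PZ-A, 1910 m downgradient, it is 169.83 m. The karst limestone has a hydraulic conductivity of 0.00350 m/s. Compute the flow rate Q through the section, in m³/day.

Convert K: 0.00350 m/s × 86400 = 302.4 m/day.
Hydraulic gradient i = (171.23 − 169.83) / 1910 = 1.4 / 1910 = 0.0007330.
Darcy's law: Q = K · A · i = 302.4 × 1790 × 0.0007330 = 396.8 m³/day.

397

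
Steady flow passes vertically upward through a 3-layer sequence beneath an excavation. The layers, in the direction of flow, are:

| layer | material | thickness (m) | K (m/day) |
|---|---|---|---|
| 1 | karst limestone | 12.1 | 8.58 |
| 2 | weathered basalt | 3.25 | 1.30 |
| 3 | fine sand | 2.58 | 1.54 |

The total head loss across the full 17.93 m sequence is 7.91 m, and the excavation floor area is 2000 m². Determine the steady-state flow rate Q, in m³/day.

2830

Flow is perpendicular to layering, so the layers act in series and the equivalent K is the thickness-weighted harmonic mean.
Total thickness L = 12.1 + 3.25 + 2.58 = 17.93 m.
Σ(b_i/K_i) = 12.1/8.58 + 3.25/1.30 + 2.58/1.54 = 5.586 d.
K_eq = L / Σ(b_i/K_i) = 17.93 / 5.586 = 3.210 m/day.
Q = K_eq · A · (Δh/L) = 3.210 × 2000 × (7.91/17.93) = 2832 m³/day.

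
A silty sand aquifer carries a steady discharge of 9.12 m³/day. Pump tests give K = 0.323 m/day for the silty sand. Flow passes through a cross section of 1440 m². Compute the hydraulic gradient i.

From Q = K·A·i, i = Q / (K·A) = 9.12 / (0.3230 × 1440) = 0.01961.

0.0196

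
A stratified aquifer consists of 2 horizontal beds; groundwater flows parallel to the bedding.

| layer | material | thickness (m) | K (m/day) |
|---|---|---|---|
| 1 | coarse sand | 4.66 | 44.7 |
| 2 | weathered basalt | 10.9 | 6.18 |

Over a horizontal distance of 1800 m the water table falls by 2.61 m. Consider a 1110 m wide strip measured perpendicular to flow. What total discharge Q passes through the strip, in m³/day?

444

Flow is parallel to layering, so each bed carries its own Darcy discharge and the transmissivities add.
Σ(K_i·b_i) = 44.7×4.66 + 6.18×10.9 = 275.7 m²/day.
Hydraulic gradient i = Δh / L = 2.61 / 1800 = 0.001450.
Q = Σ(K_i·b_i) · W · i = 275.7 × 1110 × 0.001450 = 443.7 m³/day.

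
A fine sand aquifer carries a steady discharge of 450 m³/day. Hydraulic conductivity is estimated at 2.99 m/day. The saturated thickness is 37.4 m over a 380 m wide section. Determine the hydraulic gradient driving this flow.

Cross-sectional area A = 380 × 37.4 = 14212 m².
From Q = K·A·i, i = Q / (K·A) = 450 / (2.990 × 14212) = 0.01059.

0.0106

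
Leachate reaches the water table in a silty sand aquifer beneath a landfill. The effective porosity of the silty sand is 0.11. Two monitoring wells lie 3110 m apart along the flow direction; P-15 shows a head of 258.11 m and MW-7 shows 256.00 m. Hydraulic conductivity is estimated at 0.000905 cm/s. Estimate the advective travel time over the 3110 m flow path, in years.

Convert K: 0.000905 cm/s × 864 = 0.7819 m/day.
Hydraulic gradient i = (258.11 − 256.00) / 3110 = 2.11 / 3110 = 0.0006785.
Darcy flux q = K · i = 0.7819 × 0.0006785 = 0.0005305 m/day.
Seepage velocity v = q / n_e = 0.0005305 / 0.11 = 0.004823 m/day.
Travel time t = L / v = 3110 / 0.004823 = 6.449e+05 days = 1766 years.

1770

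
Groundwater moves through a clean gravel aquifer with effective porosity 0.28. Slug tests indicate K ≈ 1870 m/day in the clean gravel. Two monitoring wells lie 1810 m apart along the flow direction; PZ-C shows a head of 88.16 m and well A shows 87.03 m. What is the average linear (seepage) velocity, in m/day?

Hydraulic gradient i = (88.16 − 87.03) / 1810 = 1.13 / 1810 = 0.0006243.
Darcy flux q = K · i = 1870 × 0.0006243 = 1.167 m/day.
Seepage velocity v = q / n_e = 1.167 / 0.28 = 4.169 m/day.

4.17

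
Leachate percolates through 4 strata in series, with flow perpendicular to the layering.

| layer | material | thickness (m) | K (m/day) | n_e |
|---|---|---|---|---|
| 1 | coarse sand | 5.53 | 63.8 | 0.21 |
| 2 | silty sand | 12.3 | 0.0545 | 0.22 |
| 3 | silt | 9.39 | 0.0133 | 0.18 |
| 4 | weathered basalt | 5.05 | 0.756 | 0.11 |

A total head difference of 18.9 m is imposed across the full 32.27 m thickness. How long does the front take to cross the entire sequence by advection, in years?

With flow normal to the layers, continuity requires the same specific discharge q through every layer.
Σ(b_i/K_i) = 5.53/63.8 + 12.3/0.0545 + 9.39/0.0133 + 5.05/0.756 = 938.5 d.
q = Δh / Σ(b_i/K_i) = 18.9 / 938.5 = 0.02014 m/day.
In each layer the seepage velocity is v_i = q/n_i, so the layer transit time is t_i = b_i·n_i / q:
  layer 1 (coarse sand): t_1 = 5.53 × 0.21 / 0.02014 = 57.66 d
  layer 2 (silty sand): t_2 = 12.3 × 0.22 / 0.02014 = 134.4 d
  layer 3 (silt): t_3 = 9.39 × 0.18 / 0.02014 = 83.93 d
  layer 4 (weathered basalt): t_4 = 5.05 × 0.11 / 0.02014 = 27.58 d
Total t = Σ t_i = 303.5 days = 0.8310 years.

0.831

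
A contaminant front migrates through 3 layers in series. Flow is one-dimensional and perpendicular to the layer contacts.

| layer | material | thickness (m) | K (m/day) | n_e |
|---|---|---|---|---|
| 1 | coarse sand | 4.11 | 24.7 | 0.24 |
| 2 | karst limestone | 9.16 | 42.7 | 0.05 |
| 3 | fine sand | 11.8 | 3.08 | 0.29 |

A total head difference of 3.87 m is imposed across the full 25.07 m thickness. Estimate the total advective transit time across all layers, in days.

With flow normal to the layers, continuity requires the same specific discharge q through every layer.
Σ(b_i/K_i) = 4.11/24.7 + 9.16/42.7 + 11.8/3.08 = 4.212 d.
q = Δh / Σ(b_i/K_i) = 3.87 / 4.212 = 0.9188 m/day.
In each layer the seepage velocity is v_i = q/n_i, so the layer transit time is t_i = b_i·n_i / q:
  layer 1 (coarse sand): t_1 = 4.11 × 0.24 / 0.9188 = 1.074 d
  layer 2 (karst limestone): t_2 = 9.16 × 0.05 / 0.9188 = 0.4985 d
  layer 3 (fine sand): t_3 = 11.8 × 0.29 / 0.9188 = 3.724 d
Total t = Σ t_i = 5.297 days.

5.30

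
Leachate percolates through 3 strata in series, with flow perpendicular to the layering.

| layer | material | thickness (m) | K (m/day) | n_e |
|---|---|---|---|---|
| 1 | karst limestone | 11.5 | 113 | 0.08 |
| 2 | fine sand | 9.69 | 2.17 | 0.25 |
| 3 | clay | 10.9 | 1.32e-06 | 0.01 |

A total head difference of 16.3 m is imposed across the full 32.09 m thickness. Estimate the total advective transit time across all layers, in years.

4790

With flow normal to the layers, continuity requires the same specific discharge q through every layer.
Σ(b_i/K_i) = 11.5/113 + 9.69/2.17 + 10.9/1.32e-06 = 8.258e+06 d.
q = Δh / Σ(b_i/K_i) = 16.3 / 8.258e+06 = 1.974e-06 m/day.
In each layer the seepage velocity is v_i = q/n_i, so the layer transit time is t_i = b_i·n_i / q:
  layer 1 (karst limestone): t_1 = 11.5 × 0.08 / 1.974e-06 = 4.661e+05 d
  layer 2 (fine sand): t_2 = 9.69 × 0.25 / 1.974e-06 = 1.227e+06 d
  layer 3 (clay): t_3 = 10.9 × 0.01 / 1.974e-06 = 55219 d
Total t = Σ t_i = 1.749e+06 days = 4787 years.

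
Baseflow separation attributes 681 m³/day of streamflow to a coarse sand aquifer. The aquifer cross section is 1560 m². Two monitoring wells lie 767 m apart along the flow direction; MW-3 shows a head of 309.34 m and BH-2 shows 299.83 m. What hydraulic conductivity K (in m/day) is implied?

35.2

Hydraulic gradient i = (309.34 − 299.83) / 767 = 9.51 / 767 = 0.01240.
From Q = K·A·i, K = Q / (A·i) = 681 / (1560 × 0.01240) = 35.21 m/day.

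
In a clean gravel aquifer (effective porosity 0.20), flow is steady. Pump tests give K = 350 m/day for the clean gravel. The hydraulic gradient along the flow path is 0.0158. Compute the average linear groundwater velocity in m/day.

Hydraulic gradient i = 0.0158.
Darcy flux q = K · i = 350.0 × 0.01580 = 5.530 m/day.
Seepage velocity v = q / n_e = 5.530 / 0.20 = 27.65 m/day.

27.6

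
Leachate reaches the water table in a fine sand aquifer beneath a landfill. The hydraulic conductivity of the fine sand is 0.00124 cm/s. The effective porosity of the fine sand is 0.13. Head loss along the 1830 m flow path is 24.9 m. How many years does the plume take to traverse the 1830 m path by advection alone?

44.7

Convert K: 0.00124 cm/s × 864 = 1.071 m/day.
Hydraulic gradient i = Δh / L = 24.9 / 1830 = 0.01361.
Darcy flux q = K · i = 1.071 × 0.01361 = 0.01458 m/day.
Seepage velocity v = q / n_e = 0.01458 / 0.13 = 0.1121 m/day.
Travel time t = L / v = 1830 / 0.1121 = 16320 days = 44.68 years.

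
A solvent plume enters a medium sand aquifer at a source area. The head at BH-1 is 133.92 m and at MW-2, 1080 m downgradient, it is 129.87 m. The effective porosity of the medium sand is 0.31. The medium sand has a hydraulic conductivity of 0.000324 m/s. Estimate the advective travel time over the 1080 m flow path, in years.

8.73

Convert K: 0.000324 m/s × 86400 = 27.99 m/day.
Hydraulic gradient i = (133.92 − 129.87) / 1080 = 4.05 / 1080 = 0.003750.
Darcy flux q = K · i = 27.99 × 0.003750 = 0.1050 m/day.
Seepage velocity v = q / n_e = 0.1050 / 0.31 = 0.3386 m/day.
Travel time t = L / v = 1080 / 0.3386 = 3189 days = 8.732 years.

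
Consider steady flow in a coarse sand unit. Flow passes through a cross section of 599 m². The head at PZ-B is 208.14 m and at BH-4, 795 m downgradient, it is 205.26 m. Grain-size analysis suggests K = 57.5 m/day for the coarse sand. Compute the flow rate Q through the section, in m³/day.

125

Hydraulic gradient i = (208.14 − 205.26) / 795 = 2.88 / 795 = 0.003623.
Darcy's law: Q = K · A · i = 57.50 × 599.0 × 0.003623 = 124.8 m³/day.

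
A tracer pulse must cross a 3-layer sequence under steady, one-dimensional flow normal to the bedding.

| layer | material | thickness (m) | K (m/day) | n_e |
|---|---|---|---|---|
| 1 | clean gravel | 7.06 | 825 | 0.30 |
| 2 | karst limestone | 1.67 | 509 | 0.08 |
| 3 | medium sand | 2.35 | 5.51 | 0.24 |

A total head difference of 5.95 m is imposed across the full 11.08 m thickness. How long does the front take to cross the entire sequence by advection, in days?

With flow normal to the layers, continuity requires the same specific discharge q through every layer.
Σ(b_i/K_i) = 7.06/825 + 1.67/509 + 2.35/5.51 = 0.4383 d.
q = Δh / Σ(b_i/K_i) = 5.95 / 0.4383 = 13.57 m/day.
In each layer the seepage velocity is v_i = q/n_i, so the layer transit time is t_i = b_i·n_i / q:
  layer 1 (clean gravel): t_1 = 7.06 × 0.30 / 13.57 = 0.1560 d
  layer 2 (karst limestone): t_2 = 1.67 × 0.08 / 13.57 = 0.009842 d
  layer 3 (medium sand): t_3 = 2.35 × 0.24 / 13.57 = 0.04155 d
Total t = Σ t_i = 0.2074 days.

0.207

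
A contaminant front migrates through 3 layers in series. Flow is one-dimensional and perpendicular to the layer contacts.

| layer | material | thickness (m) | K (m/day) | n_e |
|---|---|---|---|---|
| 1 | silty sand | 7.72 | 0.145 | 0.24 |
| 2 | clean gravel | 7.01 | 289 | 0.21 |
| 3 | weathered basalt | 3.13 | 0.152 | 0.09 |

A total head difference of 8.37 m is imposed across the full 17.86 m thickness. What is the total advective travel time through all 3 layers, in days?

31.8

With flow normal to the layers, continuity requires the same specific discharge q through every layer.
Σ(b_i/K_i) = 7.72/0.145 + 7.01/289 + 3.13/0.152 = 73.86 d.
q = Δh / Σ(b_i/K_i) = 8.37 / 73.86 = 0.1133 m/day.
In each layer the seepage velocity is v_i = q/n_i, so the layer transit time is t_i = b_i·n_i / q:
  layer 1 (silty sand): t_1 = 7.72 × 0.24 / 0.1133 = 16.35 d
  layer 2 (clean gravel): t_2 = 7.01 × 0.21 / 0.1133 = 12.99 d
  layer 3 (weathered basalt): t_3 = 3.13 × 0.09 / 0.1133 = 2.486 d
Total t = Σ t_i = 31.83 days.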